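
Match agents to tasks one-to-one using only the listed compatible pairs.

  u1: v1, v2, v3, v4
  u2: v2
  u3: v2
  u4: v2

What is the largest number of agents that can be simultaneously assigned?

Unit-capacity flow: source→left, listed edges, right→sink; max matching = max flow.
Augmenting path u1→v1 (+1); matched 1.
Augmenting path u2→v2 (+1); matched 2.
No augmenting path remains; maximum matching = 2.
König certificate: {u1, v2} is a vertex cover of size 2 (every listed pair touches it), so no matching can be larger.

2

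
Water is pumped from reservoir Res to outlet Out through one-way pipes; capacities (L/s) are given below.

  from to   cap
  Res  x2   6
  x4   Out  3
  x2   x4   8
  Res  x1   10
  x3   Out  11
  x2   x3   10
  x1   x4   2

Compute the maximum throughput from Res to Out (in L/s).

Augment Res→x1→x4→Out: bottleneck 2, flow now 2.
Augment Res→x2→x3→Out: bottleneck 6, flow now 8.
No augmenting path remains; maximum flow = 8.
In the residual graph, reachable from Res: {Res, x1}.
Min-cut edges: Res→x2 (6), x1→x4 (2); capacity 6 + 2 = 8.
This cut is saturated, so no flow can exceed 8.

8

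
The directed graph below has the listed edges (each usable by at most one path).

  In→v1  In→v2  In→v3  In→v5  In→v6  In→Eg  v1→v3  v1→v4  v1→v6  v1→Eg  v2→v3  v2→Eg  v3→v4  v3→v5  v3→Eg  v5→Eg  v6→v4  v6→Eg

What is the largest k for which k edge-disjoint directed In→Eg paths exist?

6

Assign every edge capacity 1; by Menger, the answer equals the max flow.
Path In→Eg (+1); total 1.
Path In→v1→Eg (+1); total 2.
Path In→v2→Eg (+1); total 3.
Path In→v3→Eg (+1); total 4.
Path In→v5→Eg (+1); total 5.
Path In→v6→Eg (+1); total 6.
No residual In→Eg path; max flow = 6.
Certifying cut of size 6: {In→Eg, In→v1, In→v2, In→v3, In→v5, In→v6}.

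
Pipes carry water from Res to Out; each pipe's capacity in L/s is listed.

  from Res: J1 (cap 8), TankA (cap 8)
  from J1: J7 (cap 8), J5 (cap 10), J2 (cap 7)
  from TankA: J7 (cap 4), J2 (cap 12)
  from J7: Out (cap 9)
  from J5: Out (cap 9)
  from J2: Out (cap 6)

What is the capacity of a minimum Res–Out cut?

16

Augment Res→J1→J7→Out: bottleneck 8, flow now 8.
Augment Res→TankA→J7→Out: bottleneck 1, flow now 9.
Augment Res→TankA→J2→Out: bottleneck 6, flow now 15.
Augment Res→TankA→J7→J1→J5→Out: bottleneck 1, flow now 16. (uses reverse residual edge)
No augmenting path remains; maximum flow = 16.
By max-flow min-cut, the minimum cut capacity equals the max flow.
In the residual graph, reachable from Res: {Res}.
Min-cut edges: Res→J1 (8), Res→TankA (8); capacity 8 + 8 = 16.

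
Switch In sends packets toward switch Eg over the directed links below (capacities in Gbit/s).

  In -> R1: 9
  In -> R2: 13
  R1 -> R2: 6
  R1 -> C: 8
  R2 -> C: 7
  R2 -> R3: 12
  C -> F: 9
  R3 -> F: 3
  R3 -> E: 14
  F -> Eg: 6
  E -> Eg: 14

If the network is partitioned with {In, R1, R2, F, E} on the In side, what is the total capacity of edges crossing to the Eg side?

47

Edges leaving {In, R1, R2, F, E}: R1→C (8), R2→C (7), R2→R3 (12), F→Eg (6), E→Eg (14).
Cut capacity = 8 + 7 + 12 + 6 + 14 = 47.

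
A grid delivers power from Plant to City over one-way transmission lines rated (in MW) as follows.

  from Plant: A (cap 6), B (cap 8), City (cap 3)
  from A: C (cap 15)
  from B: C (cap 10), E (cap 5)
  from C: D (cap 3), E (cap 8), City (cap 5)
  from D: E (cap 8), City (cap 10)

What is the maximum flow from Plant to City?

Augment Plant→City: bottleneck 3, flow now 3.
Augment Plant→A→C→City: bottleneck 5, flow now 8.
Augment Plant→A→C→D→City: bottleneck 1, flow now 9.
Augment Plant→B→C→D→City: bottleneck 2, flow now 11.
No augmenting path remains; maximum flow = 11.
In the residual graph, reachable from Plant: {Plant, A, B, C, E}.
Min-cut edges: Plant→City (3), C→D (3), C→City (5); capacity 3 + 3 + 5 = 11.
This cut is saturated, so no flow can exceed 11.

11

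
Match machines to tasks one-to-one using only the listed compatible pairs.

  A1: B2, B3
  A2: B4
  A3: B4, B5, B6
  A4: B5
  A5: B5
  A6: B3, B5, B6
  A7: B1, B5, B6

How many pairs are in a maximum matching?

Unit-capacity flow: source→left, listed edges, right→sink; max matching = max flow.
Augmenting path A1→B2 (+1); matched 1.
Augmenting path A2→B4 (+1); matched 2.
Augmenting path A3→B5 (+1); matched 3.
Augmenting path A6→B3 (+1); matched 4.
Augmenting path A7→B1 (+1); matched 5.
Augmenting path A4→B5→A3→B6 (+1); matched 6.
No augmenting path remains; maximum matching = 6.
König certificate: {A1, A2, A3, A6, A7, B5} is a vertex cover of size 6 (every listed pair touches it), so no matching can be larger.

6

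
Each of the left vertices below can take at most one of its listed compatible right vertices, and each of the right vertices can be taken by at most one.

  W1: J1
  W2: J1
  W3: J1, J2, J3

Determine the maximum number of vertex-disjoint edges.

Unit-capacity flow: source→left, listed edges, right→sink; max matching = max flow.
Augmenting path W1→J1 (+1); matched 1.
Augmenting path W3→J2 (+1); matched 2.
No augmenting path remains; maximum matching = 2.
König certificate: {W3, J1} is a vertex cover of size 2 (every listed pair touches it), so no matching can be larger.

2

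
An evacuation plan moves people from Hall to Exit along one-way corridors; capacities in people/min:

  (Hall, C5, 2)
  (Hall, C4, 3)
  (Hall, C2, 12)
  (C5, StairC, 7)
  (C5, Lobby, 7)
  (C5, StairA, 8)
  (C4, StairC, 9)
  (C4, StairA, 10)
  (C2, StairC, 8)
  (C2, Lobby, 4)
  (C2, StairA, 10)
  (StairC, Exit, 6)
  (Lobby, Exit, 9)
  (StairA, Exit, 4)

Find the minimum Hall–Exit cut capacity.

Augment Hall→C5→StairC→Exit: bottleneck 2, flow now 2.
Augment Hall→C4→StairC→Exit: bottleneck 3, flow now 5.
Augment Hall→C2→StairC→Exit: bottleneck 1, flow now 6.
Augment Hall→C2→Lobby→Exit: bottleneck 4, flow now 10.
Augment Hall→C2→StairA→Exit: bottleneck 4, flow now 14.
Augment Hall→C2→StairC→C5→Lobby→Exit: bottleneck 2, flow now 16. (uses reverse residual edge)
No augmenting path remains; maximum flow = 16.
By max-flow min-cut, the minimum cut capacity equals the max flow.
In the residual graph, reachable from Hall: {Hall, C4, C2, StairC, StairA}.
Min-cut edges: Hall→C5 (2), C2→Lobby (4), StairC→Exit (6), StairA→Exit (4); capacity 2 + 4 + 6 + 4 = 16.

16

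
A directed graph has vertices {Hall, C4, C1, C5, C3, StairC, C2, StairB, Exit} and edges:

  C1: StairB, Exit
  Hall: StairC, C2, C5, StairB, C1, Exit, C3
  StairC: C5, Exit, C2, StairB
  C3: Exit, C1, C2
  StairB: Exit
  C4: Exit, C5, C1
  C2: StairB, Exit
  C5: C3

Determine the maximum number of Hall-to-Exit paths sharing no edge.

Assign every edge capacity 1; by Menger, the answer equals the max flow.
Path Hall→Exit (+1); total 1.
Path Hall→C1→Exit (+1); total 2.
Path Hall→C3→Exit (+1); total 3.
Path Hall→StairC→Exit (+1); total 4.
Path Hall→C2→Exit (+1); total 5.
Path Hall→StairB→Exit (+1); total 6.
No residual Hall→Exit path; max flow = 6.
Certifying cut of size 6: {C1→Exit, C2→Exit, C3→Exit, Hall→Exit, Hall→StairC, StairB→Exit}.

6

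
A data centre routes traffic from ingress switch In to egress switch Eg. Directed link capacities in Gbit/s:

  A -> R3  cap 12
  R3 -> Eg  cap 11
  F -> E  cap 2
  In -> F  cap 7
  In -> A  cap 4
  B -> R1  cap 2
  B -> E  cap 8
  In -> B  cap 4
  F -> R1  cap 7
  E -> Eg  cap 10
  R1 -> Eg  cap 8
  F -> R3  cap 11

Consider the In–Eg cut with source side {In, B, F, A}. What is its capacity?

42

Edges leaving {In, B, F, A}: B→R1 (2), B→E (8), F→R3 (11), F→R1 (7), F→E (2), A→R3 (12).
Cut capacity = 2 + 8 + 11 + 7 + 2 + 12 = 42.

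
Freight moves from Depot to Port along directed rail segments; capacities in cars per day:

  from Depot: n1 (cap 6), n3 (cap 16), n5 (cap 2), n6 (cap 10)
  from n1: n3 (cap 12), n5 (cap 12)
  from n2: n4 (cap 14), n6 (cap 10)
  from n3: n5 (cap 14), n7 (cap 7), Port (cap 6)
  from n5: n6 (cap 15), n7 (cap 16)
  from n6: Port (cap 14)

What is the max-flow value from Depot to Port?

Augment Depot→n3→Port: bottleneck 6, flow now 6.
Augment Depot→n6→Port: bottleneck 10, flow now 16.
Augment Depot→n5→n6→Port: bottleneck 2, flow now 18.
Augment Depot→n1→n5→n6→Port: bottleneck 2, flow now 20.
No augmenting path remains; maximum flow = 20.
In the residual graph, reachable from Depot: {Depot, n1, n3, n5, n6, n7}.
Min-cut edges: n3→Port (6), n6→Port (14); capacity 6 + 14 = 20.
This cut is saturated, so no flow can exceed 20.

20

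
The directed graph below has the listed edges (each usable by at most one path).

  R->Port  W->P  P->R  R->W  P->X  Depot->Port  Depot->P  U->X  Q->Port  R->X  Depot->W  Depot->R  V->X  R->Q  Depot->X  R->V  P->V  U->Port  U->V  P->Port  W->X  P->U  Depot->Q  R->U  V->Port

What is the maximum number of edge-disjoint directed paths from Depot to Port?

Assign every edge capacity 1; by Menger, the answer equals the max flow.
Path Depot→Port (+1); total 1.
Path Depot→P→Port (+1); total 2.
Path Depot→Q→Port (+1); total 3.
Path Depot→R→Port (+1); total 4.
Path Depot→W→P→U→Port (+1); total 5.
No residual Depot→Port path; max flow = 5.
Certifying cut of size 5: {Depot→P, Depot→Port, Depot→Q, Depot→R, Depot→W}.

5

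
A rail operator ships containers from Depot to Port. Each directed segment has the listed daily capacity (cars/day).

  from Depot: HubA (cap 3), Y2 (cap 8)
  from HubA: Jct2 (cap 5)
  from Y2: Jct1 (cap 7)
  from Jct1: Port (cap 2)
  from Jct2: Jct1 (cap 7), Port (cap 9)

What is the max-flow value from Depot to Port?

Augment Depot→HubA→Jct2→Port: bottleneck 3, flow now 3.
Augment Depot→Y2→Jct1→Port: bottleneck 2, flow now 5.
No augmenting path remains; maximum flow = 5.
In the residual graph, reachable from Depot: {Depot, Y2, Jct1}.
Min-cut edges: Depot→HubA (3), Jct1→Port (2); capacity 3 + 2 = 5.
This cut is saturated, so no flow can exceed 5.

5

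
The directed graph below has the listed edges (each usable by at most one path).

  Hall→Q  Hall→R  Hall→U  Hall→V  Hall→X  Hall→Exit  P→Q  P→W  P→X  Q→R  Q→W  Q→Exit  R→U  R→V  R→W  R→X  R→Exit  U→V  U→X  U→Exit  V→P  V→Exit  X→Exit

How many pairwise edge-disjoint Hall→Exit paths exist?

6

Assign every edge capacity 1; by Menger, the answer equals the max flow.
Path Hall→Exit (+1); total 1.
Path Hall→Q→Exit (+1); total 2.
Path Hall→R→Exit (+1); total 3.
Path Hall→U→Exit (+1); total 4.
Path Hall→V→Exit (+1); total 5.
Path Hall→X→Exit (+1); total 6.
No residual Hall→Exit path; max flow = 6.
Certifying cut of size 6: {Hall→Exit, Hall→Q, Hall→R, Hall→U, Hall→V, Hall→X}.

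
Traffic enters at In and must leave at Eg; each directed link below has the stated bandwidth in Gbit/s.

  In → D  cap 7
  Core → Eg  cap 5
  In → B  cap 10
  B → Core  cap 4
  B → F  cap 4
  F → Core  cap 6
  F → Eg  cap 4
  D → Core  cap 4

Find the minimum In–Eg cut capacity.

9

Augment In→D→Core→Eg: bottleneck 4, flow now 4.
Augment In→B→F→Eg: bottleneck 4, flow now 8.
Augment In→B→Core→Eg: bottleneck 1, flow now 9.
No augmenting path remains; maximum flow = 9.
By max-flow min-cut, the minimum cut capacity equals the max flow.
In the residual graph, reachable from In: {In, D, B, Core}.
Min-cut edges: B→F (4), Core→Eg (5); capacity 4 + 5 = 9.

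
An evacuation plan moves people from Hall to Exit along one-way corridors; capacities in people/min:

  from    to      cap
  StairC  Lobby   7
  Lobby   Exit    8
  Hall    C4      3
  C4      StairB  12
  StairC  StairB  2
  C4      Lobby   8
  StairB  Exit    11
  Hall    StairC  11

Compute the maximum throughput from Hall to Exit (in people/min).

Augment Hall→StairC→Lobby→Exit: bottleneck 7, flow now 7.
Augment Hall→StairC→StairB→Exit: bottleneck 2, flow now 9.
Augment Hall→C4→Lobby→Exit: bottleneck 1, flow now 10.
Augment Hall→C4→StairB→Exit: bottleneck 2, flow now 12.
No augmenting path remains; maximum flow = 12.
In the residual graph, reachable from Hall: {Hall, StairC}.
Min-cut edges: Hall→C4 (3), StairC→Lobby (7), StairC→StairB (2); capacity 3 + 7 + 2 = 12.
This cut is saturated, so no flow can exceed 12.

12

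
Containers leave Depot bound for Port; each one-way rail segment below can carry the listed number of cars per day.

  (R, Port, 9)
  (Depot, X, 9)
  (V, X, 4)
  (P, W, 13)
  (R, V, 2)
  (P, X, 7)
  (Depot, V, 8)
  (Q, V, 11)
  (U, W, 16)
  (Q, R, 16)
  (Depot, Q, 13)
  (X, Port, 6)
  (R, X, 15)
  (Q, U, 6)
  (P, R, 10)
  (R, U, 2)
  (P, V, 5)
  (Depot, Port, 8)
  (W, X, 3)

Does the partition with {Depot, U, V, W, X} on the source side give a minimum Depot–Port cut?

Given cut capacity: 13 + 8 + 6 = 27.
Augment Depot→Port: bottleneck 8, flow now 8.
Augment Depot→X→Port: bottleneck 6, flow now 14.
Augment Depot→Q→R→Port: bottleneck 9, flow now 23.
No augmenting path remains; maximum flow = 23.
In the residual graph, reachable from Depot: {Depot, Q, R, U, V, W, X}.
Min-cut edges: Depot→Port (8), R→Port (9), X→Port (6); capacity 8 + 9 + 6 = 23.
Cut capacity 27 exceeds the max flow 23, so it is not minimum.

No — its capacity is 27, but the minimum cut has capacity 23.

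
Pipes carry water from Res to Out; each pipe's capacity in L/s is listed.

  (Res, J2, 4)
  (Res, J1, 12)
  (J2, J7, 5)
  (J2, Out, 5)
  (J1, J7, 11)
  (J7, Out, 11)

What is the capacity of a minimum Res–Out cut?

15

Augment Res→J2→Out: bottleneck 4, flow now 4.
Augment Res→J1→J7→Out: bottleneck 11, flow now 15.
No augmenting path remains; maximum flow = 15.
By max-flow min-cut, the minimum cut capacity equals the max flow.
In the residual graph, reachable from Res: {Res, J1}.
Min-cut edges: Res→J2 (4), J1→J7 (11); capacity 4 + 11 = 15.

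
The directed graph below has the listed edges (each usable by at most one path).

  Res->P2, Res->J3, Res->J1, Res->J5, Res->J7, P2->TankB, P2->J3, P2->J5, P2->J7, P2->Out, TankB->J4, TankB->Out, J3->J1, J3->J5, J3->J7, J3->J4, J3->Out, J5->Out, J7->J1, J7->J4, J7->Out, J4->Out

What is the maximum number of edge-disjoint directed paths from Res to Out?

Assign every edge capacity 1; by Menger, the answer equals the max flow.
Path Res→P2→Out (+1); total 1.
Path Res→J3→Out (+1); total 2.
Path Res→J5→Out (+1); total 3.
Path Res→J7→Out (+1); total 4.
No residual Res→Out path; max flow = 4.
Certifying cut of size 4: {Res→J3, Res→J5, Res→J7, Res→P2}.

4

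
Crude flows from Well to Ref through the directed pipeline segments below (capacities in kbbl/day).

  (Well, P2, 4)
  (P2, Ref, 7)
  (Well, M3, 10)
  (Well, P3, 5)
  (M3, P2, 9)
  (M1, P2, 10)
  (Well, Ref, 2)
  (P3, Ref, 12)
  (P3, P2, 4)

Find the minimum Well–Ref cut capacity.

14

Augment Well→Ref: bottleneck 2, flow now 2.
Augment Well→P3→Ref: bottleneck 5, flow now 7.
Augment Well→P2→Ref: bottleneck 4, flow now 11.
Augment Well→M3→P2→Ref: bottleneck 3, flow now 14.
No augmenting path remains; maximum flow = 14.
By max-flow min-cut, the minimum cut capacity equals the max flow.
In the residual graph, reachable from Well: {Well, M3, P2}.
Min-cut edges: Well→P3 (5), Well→Ref (2), P2→Ref (7); capacity 5 + 2 + 7 = 14.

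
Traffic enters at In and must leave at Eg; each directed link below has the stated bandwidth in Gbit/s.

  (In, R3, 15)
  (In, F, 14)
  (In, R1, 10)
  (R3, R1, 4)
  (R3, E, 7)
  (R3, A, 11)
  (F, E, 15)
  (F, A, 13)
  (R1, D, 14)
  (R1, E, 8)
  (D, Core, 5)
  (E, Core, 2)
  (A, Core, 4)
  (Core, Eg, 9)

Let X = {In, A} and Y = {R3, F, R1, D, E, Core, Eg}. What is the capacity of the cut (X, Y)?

Edges leaving {In, A}: In→R3 (15), In→F (14), In→R1 (10), A→Core (4).
Cut capacity = 15 + 14 + 10 + 4 = 43.

43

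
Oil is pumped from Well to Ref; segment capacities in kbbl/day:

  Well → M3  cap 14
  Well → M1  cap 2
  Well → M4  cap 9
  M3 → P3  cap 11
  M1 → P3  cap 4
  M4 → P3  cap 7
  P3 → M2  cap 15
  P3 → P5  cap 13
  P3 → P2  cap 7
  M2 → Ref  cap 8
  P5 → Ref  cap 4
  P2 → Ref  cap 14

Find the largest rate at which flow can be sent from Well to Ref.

19

Augment Well→M3→P3→M2→Ref: bottleneck 8, flow now 8.
Augment Well→M3→P3→P5→Ref: bottleneck 3, flow now 11.
Augment Well→M1→P3→P5→Ref: bottleneck 1, flow now 12.
Augment Well→M1→P3→P2→Ref: bottleneck 1, flow now 13.
Augment Well→M4→P3→P2→Ref: bottleneck 6, flow now 19.
No augmenting path remains; maximum flow = 19.
In the residual graph, reachable from Well: {Well, M3, M1, M4, P3, M2, P5}.
Min-cut edges: P3→P2 (7), M2→Ref (8), P5→Ref (4); capacity 7 + 8 + 4 = 19.
This cut is saturated, so no flow can exceed 19.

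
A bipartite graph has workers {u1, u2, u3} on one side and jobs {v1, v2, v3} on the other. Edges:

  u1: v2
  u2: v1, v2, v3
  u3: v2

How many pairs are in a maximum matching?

Unit-capacity flow: source→left, listed edges, right→sink; max matching = max flow.
Augmenting path u1→v2 (+1); matched 1.
Augmenting path u2→v1 (+1); matched 2.
No augmenting path remains; maximum matching = 2.
König certificate: {u2, v2} is a vertex cover of size 2 (every listed pair touches it), so no matching can be larger.

2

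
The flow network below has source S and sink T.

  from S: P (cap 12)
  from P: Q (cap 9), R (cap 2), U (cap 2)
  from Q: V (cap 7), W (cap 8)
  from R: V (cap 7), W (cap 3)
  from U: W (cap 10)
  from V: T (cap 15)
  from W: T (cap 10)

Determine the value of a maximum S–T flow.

12

Augment S→P→Q→V→T: bottleneck 7, flow now 7.
Augment S→P→Q→W→T: bottleneck 2, flow now 9.
Augment S→P→R→V→T: bottleneck 2, flow now 11.
Augment S→P→U→W→T: bottleneck 1, flow now 12.
No augmenting path remains; maximum flow = 12.
In the residual graph, reachable from S: {S}.
Min-cut edges: S→P (12); capacity 12 = 12.
This cut is saturated, so no flow can exceed 12.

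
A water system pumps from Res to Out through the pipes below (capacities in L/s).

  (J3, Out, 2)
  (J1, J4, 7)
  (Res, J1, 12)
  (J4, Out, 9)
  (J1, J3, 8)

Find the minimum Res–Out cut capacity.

9

Augment Res→J1→J4→Out: bottleneck 7, flow now 7.
Augment Res→J1→J3→Out: bottleneck 2, flow now 9.
No augmenting path remains; maximum flow = 9.
By max-flow min-cut, the minimum cut capacity equals the max flow.
In the residual graph, reachable from Res: {Res, J1, J3}.
Min-cut edges: J1→J4 (7), J3→Out (2); capacity 7 + 2 = 9.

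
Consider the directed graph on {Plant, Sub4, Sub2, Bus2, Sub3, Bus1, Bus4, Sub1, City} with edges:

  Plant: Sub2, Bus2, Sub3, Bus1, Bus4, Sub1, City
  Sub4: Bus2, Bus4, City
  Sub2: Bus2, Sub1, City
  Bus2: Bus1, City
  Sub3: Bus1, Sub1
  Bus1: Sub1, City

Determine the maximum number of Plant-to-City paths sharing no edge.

4

Assign every edge capacity 1; by Menger, the answer equals the max flow.
Path Plant→City (+1); total 1.
Path Plant→Sub2→City (+1); total 2.
Path Plant→Bus2→City (+1); total 3.
Path Plant→Bus1→City (+1); total 4.
No residual Plant→City path; max flow = 4.
Certifying cut of size 4: {Bus1→City, Plant→Bus2, Plant→City, Plant→Sub2}.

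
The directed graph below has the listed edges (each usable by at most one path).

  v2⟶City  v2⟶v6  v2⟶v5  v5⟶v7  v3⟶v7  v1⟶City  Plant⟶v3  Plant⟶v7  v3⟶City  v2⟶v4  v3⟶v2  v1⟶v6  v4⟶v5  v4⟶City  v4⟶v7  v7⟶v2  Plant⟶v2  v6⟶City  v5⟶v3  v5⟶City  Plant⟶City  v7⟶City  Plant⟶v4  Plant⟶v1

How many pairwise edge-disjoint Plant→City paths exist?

Assign every edge capacity 1; by Menger, the answer equals the max flow.
Path Plant→City (+1); total 1.
Path Plant→v1→City (+1); total 2.
Path Plant→v2→City (+1); total 3.
Path Plant→v3→City (+1); total 4.
Path Plant→v4→City (+1); total 5.
Path Plant→v7→City (+1); total 6.
No residual Plant→City path; max flow = 6.
Certifying cut of size 6: {Plant→City, Plant→v1, Plant→v2, Plant→v3, Plant→v4, Plant→v7}.

6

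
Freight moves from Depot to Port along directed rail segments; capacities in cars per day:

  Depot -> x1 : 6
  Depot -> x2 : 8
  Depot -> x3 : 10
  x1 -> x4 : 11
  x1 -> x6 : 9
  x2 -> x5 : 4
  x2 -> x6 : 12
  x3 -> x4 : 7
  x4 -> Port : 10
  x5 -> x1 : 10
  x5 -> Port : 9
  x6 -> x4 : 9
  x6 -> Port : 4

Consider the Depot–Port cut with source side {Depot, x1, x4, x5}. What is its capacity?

Edges leaving {Depot, x1, x4, x5}: Depot→x2 (8), Depot→x3 (10), x1→x6 (9), x4→Port (10), x5→Port (9).
Cut capacity = 8 + 10 + 9 + 10 + 9 = 46.

46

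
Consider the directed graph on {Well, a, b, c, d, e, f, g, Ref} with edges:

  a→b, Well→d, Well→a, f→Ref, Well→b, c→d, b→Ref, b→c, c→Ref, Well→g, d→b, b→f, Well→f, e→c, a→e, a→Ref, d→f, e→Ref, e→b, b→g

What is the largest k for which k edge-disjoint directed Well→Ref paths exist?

Assign every edge capacity 1; by Menger, the answer equals the max flow.
Path Well→a→Ref (+1); total 1.
Path Well→b→Ref (+1); total 2.
Path Well→f→Ref (+1); total 3.
Path Well→d→b→c→Ref (+1); total 4.
No residual Well→Ref path; max flow = 4.
Certifying cut of size 4: {Well→a, Well→b, Well→d, Well→f}.

4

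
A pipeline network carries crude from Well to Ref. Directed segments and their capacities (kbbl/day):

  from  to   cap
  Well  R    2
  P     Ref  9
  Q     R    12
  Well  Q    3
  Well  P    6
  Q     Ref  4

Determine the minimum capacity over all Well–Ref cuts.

9

Augment Well→P→Ref: bottleneck 6, flow now 6.
Augment Well→Q→Ref: bottleneck 3, flow now 9.
No augmenting path remains; maximum flow = 9.
By max-flow min-cut, the minimum cut capacity equals the max flow.
In the residual graph, reachable from Well: {Well, R}.
Min-cut edges: Well→P (6), Well→Q (3); capacity 6 + 3 = 9.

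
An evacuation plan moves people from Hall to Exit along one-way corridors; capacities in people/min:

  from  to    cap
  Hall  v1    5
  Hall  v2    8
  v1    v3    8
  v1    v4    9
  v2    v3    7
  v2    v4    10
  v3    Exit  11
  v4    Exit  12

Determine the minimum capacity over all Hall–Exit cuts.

Augment Hall→v1→v3→Exit: bottleneck 5, flow now 5.
Augment Hall→v2→v3→Exit: bottleneck 6, flow now 11.
Augment Hall→v2→v4→Exit: bottleneck 2, flow now 13.
No augmenting path remains; maximum flow = 13.
By max-flow min-cut, the minimum cut capacity equals the max flow.
In the residual graph, reachable from Hall: {Hall}.
Min-cut edges: Hall→v1 (5), Hall→v2 (8); capacity 5 + 8 = 13.

13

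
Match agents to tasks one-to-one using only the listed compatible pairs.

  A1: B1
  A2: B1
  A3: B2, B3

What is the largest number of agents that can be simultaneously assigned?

Unit-capacity flow: source→left, listed edges, right→sink; max matching = max flow.
Augmenting path A1→B1 (+1); matched 1.
Augmenting path A3→B2 (+1); matched 2.
No augmenting path remains; maximum matching = 2.
König certificate: {A3, B1} is a vertex cover of size 2 (every listed pair touches it), so no matching can be larger.

2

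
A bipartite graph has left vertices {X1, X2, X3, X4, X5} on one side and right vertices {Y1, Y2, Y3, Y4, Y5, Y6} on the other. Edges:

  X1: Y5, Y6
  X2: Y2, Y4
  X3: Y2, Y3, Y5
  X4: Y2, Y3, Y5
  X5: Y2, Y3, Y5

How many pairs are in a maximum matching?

5

Unit-capacity flow: source→left, listed edges, right→sink; max matching = max flow.
Augmenting path X1→Y5 (+1); matched 1.
Augmenting path X2→Y2 (+1); matched 2.
Augmenting path X3→Y3 (+1); matched 3.
Augmenting path X4→Y2→X2→Y4 (+1); matched 4.
Augmenting path X5→Y5→X1→Y6 (+1); matched 5.
No augmenting path remains; maximum matching = 5.
König certificate: {X1, X2, X3, X4, X5} is a vertex cover of size 5 (every listed pair touches it), so no matching can be larger.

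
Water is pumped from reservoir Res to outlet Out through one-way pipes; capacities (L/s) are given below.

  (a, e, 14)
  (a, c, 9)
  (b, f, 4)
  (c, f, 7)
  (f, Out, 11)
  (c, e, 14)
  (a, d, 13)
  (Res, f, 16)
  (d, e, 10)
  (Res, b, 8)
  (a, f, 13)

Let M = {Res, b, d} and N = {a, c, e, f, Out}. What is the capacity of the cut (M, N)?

30

Edges leaving {Res, b, d}: Res→f (16), b→f (4), d→e (10).
Cut capacity = 16 + 4 + 10 = 30.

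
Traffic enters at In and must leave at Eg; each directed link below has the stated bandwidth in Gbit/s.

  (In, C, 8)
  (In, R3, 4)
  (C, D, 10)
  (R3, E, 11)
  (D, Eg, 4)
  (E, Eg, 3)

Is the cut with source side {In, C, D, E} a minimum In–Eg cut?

No — its capacity is 11, but the minimum cut has capacity 7.

Given cut capacity: 4 + 4 + 3 = 11.
Augment In→C→D→Eg: bottleneck 4, flow now 4.
Augment In→R3→E→Eg: bottleneck 3, flow now 7.
No augmenting path remains; maximum flow = 7.
In the residual graph, reachable from In: {In, C, R3, D, E}.
Min-cut edges: D→Eg (4), E→Eg (3); capacity 4 + 3 = 7.
Cut capacity 11 exceeds the max flow 7, so it is not minimum.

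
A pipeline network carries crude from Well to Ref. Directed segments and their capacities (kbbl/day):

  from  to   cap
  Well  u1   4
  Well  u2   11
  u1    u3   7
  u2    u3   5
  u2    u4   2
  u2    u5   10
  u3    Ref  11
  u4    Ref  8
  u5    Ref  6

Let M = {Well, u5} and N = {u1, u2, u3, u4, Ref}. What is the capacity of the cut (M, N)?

21

Edges leaving {Well, u5}: Well→u1 (4), Well→u2 (11), u5→Ref (6).
Cut capacity = 4 + 11 + 6 = 21.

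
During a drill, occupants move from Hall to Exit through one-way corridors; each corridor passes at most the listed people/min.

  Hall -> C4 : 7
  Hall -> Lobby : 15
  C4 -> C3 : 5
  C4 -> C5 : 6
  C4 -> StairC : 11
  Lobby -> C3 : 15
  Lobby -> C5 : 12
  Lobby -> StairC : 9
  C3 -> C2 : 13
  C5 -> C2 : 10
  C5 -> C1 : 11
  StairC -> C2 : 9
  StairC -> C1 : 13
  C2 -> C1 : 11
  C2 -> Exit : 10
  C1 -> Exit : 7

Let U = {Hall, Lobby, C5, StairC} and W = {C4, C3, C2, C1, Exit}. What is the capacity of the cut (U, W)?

65

Edges leaving {Hall, Lobby, C5, StairC}: Hall→C4 (7), Lobby→C3 (15), C5→C2 (10), C5→C1 (11), StairC→C2 (9), StairC→C1 (13).
Cut capacity = 7 + 15 + 10 + 11 + 9 + 13 = 65.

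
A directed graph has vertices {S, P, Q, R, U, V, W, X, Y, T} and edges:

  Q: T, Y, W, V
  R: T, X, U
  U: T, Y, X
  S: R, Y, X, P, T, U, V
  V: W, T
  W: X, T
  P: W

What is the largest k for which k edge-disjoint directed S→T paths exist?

5

Assign every edge capacity 1; by Menger, the answer equals the max flow.
Path S→T (+1); total 1.
Path S→R→T (+1); total 2.
Path S→U→T (+1); total 3.
Path S→V→T (+1); total 4.
Path S→P→W→T (+1); total 5.
No residual S→T path; max flow = 5.
Certifying cut of size 5: {S→P, S→R, S→T, S→U, S→V}.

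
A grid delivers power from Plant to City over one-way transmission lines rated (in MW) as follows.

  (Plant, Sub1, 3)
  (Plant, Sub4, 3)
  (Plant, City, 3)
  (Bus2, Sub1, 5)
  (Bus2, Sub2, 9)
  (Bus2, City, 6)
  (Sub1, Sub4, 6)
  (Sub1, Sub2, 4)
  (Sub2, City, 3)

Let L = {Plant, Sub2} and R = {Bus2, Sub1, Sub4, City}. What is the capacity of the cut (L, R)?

12

Edges leaving {Plant, Sub2}: Plant→Sub1 (3), Plant→Sub4 (3), Plant→City (3), Sub2→City (3).
Cut capacity = 3 + 3 + 3 + 3 = 12.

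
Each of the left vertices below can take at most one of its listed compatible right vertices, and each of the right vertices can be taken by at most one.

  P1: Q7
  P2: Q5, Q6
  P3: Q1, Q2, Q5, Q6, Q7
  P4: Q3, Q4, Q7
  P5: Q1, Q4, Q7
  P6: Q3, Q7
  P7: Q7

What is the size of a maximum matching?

Unit-capacity flow: source→left, listed edges, right→sink; max matching = max flow.
Augmenting path P1→Q7 (+1); matched 1.
Augmenting path P2→Q5 (+1); matched 2.
Augmenting path P3→Q1 (+1); matched 3.
Augmenting path P4→Q3 (+1); matched 4.
Augmenting path P5→Q4 (+1); matched 5.
Augmenting path P6→Q3→P4→Q4→P5→Q1→P3→Q2 (+1); matched 6.
No augmenting path remains; maximum matching = 6.
König certificate: {P2, P3, P4, P5, P6, Q7} is a vertex cover of size 6 (every listed pair touches it), so no matching can be larger.

6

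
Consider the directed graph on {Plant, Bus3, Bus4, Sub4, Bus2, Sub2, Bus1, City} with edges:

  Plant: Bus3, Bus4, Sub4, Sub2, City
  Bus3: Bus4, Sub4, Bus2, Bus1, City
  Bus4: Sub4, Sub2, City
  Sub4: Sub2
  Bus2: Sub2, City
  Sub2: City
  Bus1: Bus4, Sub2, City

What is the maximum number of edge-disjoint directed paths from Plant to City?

Assign every edge capacity 1; by Menger, the answer equals the max flow.
Path Plant→City (+1); total 1.
Path Plant→Bus3→City (+1); total 2.
Path Plant→Bus4→City (+1); total 3.
Path Plant→Sub2→City (+1); total 4.
No residual Plant→City path; max flow = 4.
Certifying cut of size 4: {Plant→Bus3, Plant→Bus4, Plant→City, Sub2→City}.

4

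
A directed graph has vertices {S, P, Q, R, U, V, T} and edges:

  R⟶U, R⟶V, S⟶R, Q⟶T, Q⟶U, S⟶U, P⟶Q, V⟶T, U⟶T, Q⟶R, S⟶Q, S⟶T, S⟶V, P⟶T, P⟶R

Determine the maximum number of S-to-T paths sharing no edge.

4

Assign every edge capacity 1; by Menger, the answer equals the max flow.
Path S→T (+1); total 1.
Path S→Q→T (+1); total 2.
Path S→U→T (+1); total 3.
Path S→V→T (+1); total 4.
No residual S→T path; max flow = 4.
Certifying cut of size 4: {S→Q, S→T, U→T, V→T}.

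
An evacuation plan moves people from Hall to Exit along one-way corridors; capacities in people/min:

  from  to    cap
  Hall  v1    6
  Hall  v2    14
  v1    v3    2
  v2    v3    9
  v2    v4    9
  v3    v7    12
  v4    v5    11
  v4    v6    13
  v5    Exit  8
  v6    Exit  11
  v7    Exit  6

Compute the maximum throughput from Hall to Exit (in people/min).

Augment Hall→v1→v3→v7→Exit: bottleneck 2, flow now 2.
Augment Hall→v2→v3→v7→Exit: bottleneck 4, flow now 6.
Augment Hall→v2→v4→v5→Exit: bottleneck 8, flow now 14.
Augment Hall→v2→v4→v6→Exit: bottleneck 1, flow now 15.
No augmenting path remains; maximum flow = 15.
In the residual graph, reachable from Hall: {Hall, v1, v2, v3, v7}.
Min-cut edges: v2→v4 (9), v7→Exit (6); capacity 9 + 6 = 15.
This cut is saturated, so no flow can exceed 15.

15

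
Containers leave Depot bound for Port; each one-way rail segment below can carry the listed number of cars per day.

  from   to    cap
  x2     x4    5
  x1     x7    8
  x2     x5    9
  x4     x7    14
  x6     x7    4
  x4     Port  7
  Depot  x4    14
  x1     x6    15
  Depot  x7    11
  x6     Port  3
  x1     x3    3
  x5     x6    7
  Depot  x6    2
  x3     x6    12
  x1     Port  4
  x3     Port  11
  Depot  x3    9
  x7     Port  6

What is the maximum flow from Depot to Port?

24

Augment Depot→x3→Port: bottleneck 9, flow now 9.
Augment Depot→x4→Port: bottleneck 7, flow now 16.
Augment Depot→x6→Port: bottleneck 2, flow now 18.
Augment Depot→x7→Port: bottleneck 6, flow now 24.
No augmenting path remains; maximum flow = 24.
In the residual graph, reachable from Depot: {Depot, x4, x7}.
Min-cut edges: Depot→x3 (9), Depot→x6 (2), x4→Port (7), x7→Port (6); capacity 9 + 2 + 7 + 6 = 24.
This cut is saturated, so no flow can exceed 24.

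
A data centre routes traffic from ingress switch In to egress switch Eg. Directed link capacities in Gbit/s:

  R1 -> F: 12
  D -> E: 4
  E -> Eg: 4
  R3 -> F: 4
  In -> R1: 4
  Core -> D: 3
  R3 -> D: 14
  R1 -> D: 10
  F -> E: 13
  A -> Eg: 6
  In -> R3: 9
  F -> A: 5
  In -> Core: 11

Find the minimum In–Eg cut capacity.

9

Augment In→R1→F→A→Eg: bottleneck 4, flow now 4.
Augment In→Core→D→E→Eg: bottleneck 3, flow now 7.
Augment In→R3→F→A→Eg: bottleneck 1, flow now 8.
Augment In→R3→F→E→Eg: bottleneck 1, flow now 9.
No augmenting path remains; maximum flow = 9.
By max-flow min-cut, the minimum cut capacity equals the max flow.
In the residual graph, reachable from In: {In, R1, Core, R3, F, D, E}.
Min-cut edges: F→A (5), E→Eg (4); capacity 5 + 4 = 9.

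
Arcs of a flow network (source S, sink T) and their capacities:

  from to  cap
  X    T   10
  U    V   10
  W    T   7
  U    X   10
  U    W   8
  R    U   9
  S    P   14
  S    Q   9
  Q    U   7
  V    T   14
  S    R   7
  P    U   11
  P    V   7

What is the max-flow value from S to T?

Augment S→P→V→T: bottleneck 7, flow now 7.
Augment S→P→U→V→T: bottleneck 7, flow now 14.
Augment S→Q→U→W→T: bottleneck 7, flow now 21.
Augment S→R→U→X→T: bottleneck 7, flow now 28.
No augmenting path remains; maximum flow = 28.
In the residual graph, reachable from S: {S, Q}.
Min-cut edges: S→P (14), S→R (7), Q→U (7); capacity 14 + 7 + 7 = 28.
This cut is saturated, so no flow can exceed 28.

28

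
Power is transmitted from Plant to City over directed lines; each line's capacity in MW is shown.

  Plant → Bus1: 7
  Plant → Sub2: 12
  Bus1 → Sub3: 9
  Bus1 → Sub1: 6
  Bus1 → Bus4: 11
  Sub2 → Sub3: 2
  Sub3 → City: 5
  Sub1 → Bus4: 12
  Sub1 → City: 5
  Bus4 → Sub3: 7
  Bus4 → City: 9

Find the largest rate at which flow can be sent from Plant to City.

9

Augment Plant→Bus1→Sub3→City: bottleneck 5, flow now 5.
Augment Plant→Bus1→Sub1→City: bottleneck 2, flow now 7.
Augment Plant→Sub2→Sub3→Bus1→Sub1→City: bottleneck 2, flow now 9. (uses reverse residual edge)
No augmenting path remains; maximum flow = 9.
In the residual graph, reachable from Plant: {Plant, Sub2}.
Min-cut edges: Plant→Bus1 (7), Sub2→Sub3 (2); capacity 7 + 2 = 9.
This cut is saturated, so no flow can exceed 9.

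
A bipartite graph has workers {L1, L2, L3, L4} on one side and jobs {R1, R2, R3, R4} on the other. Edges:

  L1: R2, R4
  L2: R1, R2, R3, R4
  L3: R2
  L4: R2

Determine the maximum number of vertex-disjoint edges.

Unit-capacity flow: source→left, listed edges, right→sink; max matching = max flow.
Augmenting path L1→R2 (+1); matched 1.
Augmenting path L2→R1 (+1); matched 2.
Augmenting path L3→R2→L1→R4 (+1); matched 3.
No augmenting path remains; maximum matching = 3.
König certificate: {L1, L2, R2} is a vertex cover of size 3 (every listed pair touches it), so no matching can be larger.

3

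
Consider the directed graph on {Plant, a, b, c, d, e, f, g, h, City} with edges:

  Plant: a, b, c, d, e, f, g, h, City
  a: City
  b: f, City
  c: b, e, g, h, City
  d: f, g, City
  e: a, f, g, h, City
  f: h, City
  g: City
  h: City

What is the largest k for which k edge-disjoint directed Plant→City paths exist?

Assign every edge capacity 1; by Menger, the answer equals the max flow.
Path Plant→City (+1); total 1.
Path Plant→a→City (+1); total 2.
Path Plant→b→City (+1); total 3.
Path Plant→c→City (+1); total 4.
Path Plant→d→City (+1); total 5.
Path Plant→e→City (+1); total 6.
Path Plant→f→City (+1); total 7.
Path Plant→g→City (+1); total 8.
Path Plant→h→City (+1); total 9.
No residual Plant→City path; max flow = 9.
Certifying cut of size 9: {Plant→City, Plant→a, Plant→b, Plant→c, Plant→d, Plant→e, Plant→f, Plant→g, Plant→h}.

9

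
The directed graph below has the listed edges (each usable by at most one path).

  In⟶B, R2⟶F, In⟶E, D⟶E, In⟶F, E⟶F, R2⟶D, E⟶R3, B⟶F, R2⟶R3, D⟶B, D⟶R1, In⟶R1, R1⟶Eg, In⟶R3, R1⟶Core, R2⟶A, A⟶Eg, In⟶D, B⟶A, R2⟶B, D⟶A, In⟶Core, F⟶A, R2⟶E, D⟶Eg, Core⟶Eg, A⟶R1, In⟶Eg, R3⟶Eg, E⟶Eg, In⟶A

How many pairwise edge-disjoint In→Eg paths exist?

Assign every edge capacity 1; by Menger, the answer equals the max flow.
Path In→Eg (+1); total 1.
Path In→R1→Eg (+1); total 2.
Path In→D→Eg (+1); total 3.
Path In→E→Eg (+1); total 4.
Path In→A→Eg (+1); total 5.
Path In→Core→Eg (+1); total 6.
Path In→R3→Eg (+1); total 7.
No residual In→Eg path; max flow = 7.
Certifying cut of size 7: {A→Eg, Core→Eg, In→D, In→E, In→Eg, In→R3, R1→Eg}.

7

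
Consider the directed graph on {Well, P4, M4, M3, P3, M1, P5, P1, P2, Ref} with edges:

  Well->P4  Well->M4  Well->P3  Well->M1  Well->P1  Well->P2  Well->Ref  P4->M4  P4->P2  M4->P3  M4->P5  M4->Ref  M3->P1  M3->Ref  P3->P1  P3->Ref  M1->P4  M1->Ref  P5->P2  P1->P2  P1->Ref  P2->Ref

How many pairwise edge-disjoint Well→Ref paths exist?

6

Assign every edge capacity 1; by Menger, the answer equals the max flow.
Path Well→Ref (+1); total 1.
Path Well→M4→Ref (+1); total 2.
Path Well→P3→Ref (+1); total 3.
Path Well→M1→Ref (+1); total 4.
Path Well→P1→Ref (+1); total 5.
Path Well→P2→Ref (+1); total 6.
No residual Well→Ref path; max flow = 6.
Certifying cut of size 6: {M4→Ref, P1→Ref, P2→Ref, P3→Ref, Well→M1, Well→Ref}.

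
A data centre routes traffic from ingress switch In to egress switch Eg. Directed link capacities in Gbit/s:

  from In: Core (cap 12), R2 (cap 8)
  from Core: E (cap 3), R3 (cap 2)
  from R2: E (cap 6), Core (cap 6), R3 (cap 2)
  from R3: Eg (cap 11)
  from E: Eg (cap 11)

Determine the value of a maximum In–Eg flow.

13

Augment In→Core→R3→Eg: bottleneck 2, flow now 2.
Augment In→Core→E→Eg: bottleneck 3, flow now 5.
Augment In→R2→R3→Eg: bottleneck 2, flow now 7.
Augment In→R2→E→Eg: bottleneck 6, flow now 13.
No augmenting path remains; maximum flow = 13.
In the residual graph, reachable from In: {In, Core}.
Min-cut edges: In→R2 (8), Core→R3 (2), Core→E (3); capacity 8 + 2 + 3 = 13.
This cut is saturated, so no flow can exceed 13.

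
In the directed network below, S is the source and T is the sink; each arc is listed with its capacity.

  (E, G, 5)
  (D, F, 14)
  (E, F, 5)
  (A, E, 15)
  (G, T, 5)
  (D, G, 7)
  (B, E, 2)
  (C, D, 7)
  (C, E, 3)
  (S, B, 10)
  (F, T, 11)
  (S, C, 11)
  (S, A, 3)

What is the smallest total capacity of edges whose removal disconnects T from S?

Augment S→A→E→F→T: bottleneck 3, flow now 3.
Augment S→B→E→F→T: bottleneck 2, flow now 5.
Augment S→C→D→F→T: bottleneck 6, flow now 11.
Augment S→C→D→G→T: bottleneck 1, flow now 12.
Augment S→C→E→G→T: bottleneck 3, flow now 15.
No augmenting path remains; maximum flow = 15.
By max-flow min-cut, the minimum cut capacity equals the max flow.
In the residual graph, reachable from S: {S, B, C}.
Min-cut edges: S→A (3), B→E (2), C→D (7), C→E (3); capacity 3 + 2 + 7 + 3 = 15.

15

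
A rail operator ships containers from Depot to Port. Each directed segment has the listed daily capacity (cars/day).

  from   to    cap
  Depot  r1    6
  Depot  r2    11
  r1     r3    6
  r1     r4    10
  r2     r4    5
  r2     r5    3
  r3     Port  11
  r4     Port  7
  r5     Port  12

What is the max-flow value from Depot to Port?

Augment Depot→r1→r3→Port: bottleneck 6, flow now 6.
Augment Depot→r2→r4→Port: bottleneck 5, flow now 11.
Augment Depot→r2→r5→Port: bottleneck 3, flow now 14.
No augmenting path remains; maximum flow = 14.
In the residual graph, reachable from Depot: {Depot, r2}.
Min-cut edges: Depot→r1 (6), r2→r4 (5), r2→r5 (3); capacity 6 + 5 + 3 = 14.
This cut is saturated, so no flow can exceed 14.

14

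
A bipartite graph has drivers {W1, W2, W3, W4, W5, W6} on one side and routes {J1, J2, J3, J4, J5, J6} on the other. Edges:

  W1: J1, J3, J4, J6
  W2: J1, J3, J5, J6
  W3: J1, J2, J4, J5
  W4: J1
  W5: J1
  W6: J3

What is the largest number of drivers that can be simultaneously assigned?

Unit-capacity flow: source→left, listed edges, right→sink; max matching = max flow.
Augmenting path W1→J1 (+1); matched 1.
Augmenting path W2→J3 (+1); matched 2.
Augmenting path W3→J2 (+1); matched 3.
Augmenting path W4→J1→W1→J4 (+1); matched 4.
Augmenting path W6→J3→W2→J5 (+1); matched 5.
No augmenting path remains; maximum matching = 5.
König certificate: {W1, W2, W3, W6, J1} is a vertex cover of size 5 (every listed pair touches it), so no matching can be larger.

5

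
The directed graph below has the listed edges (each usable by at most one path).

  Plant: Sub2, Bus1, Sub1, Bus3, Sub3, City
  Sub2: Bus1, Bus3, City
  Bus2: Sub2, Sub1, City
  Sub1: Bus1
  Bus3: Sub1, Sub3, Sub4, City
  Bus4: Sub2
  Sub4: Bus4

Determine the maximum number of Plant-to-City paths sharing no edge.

Assign every edge capacity 1; by Menger, the answer equals the max flow.
Path Plant→City (+1); total 1.
Path Plant→Sub2→City (+1); total 2.
Path Plant→Bus3→City (+1); total 3.
No residual Plant→City path; max flow = 3.
Certifying cut of size 3: {Plant→Bus3, Plant→City, Plant→Sub2}.

3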